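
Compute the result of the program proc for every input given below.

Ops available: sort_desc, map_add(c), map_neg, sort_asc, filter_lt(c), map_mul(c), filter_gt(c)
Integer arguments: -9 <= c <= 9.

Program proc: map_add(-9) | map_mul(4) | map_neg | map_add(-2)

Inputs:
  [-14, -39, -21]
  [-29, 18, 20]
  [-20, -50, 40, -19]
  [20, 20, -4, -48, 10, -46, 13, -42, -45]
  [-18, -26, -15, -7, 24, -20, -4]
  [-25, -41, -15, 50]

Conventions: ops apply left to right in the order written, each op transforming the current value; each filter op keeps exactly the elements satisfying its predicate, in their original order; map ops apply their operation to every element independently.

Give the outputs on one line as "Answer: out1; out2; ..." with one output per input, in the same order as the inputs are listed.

[90, 190, 118]; [150, -38, -46]; [114, 234, -126, 110]; [-46, -46, 50, 226, -6, 218, -18, 202, 214]; [106, 138, 94, 62, -62, 114, 50]; [134, 198, 94, -166]

Execution, op by op:
  [-14, -39, -21] -> [-23, -48, -30] -> [-92, -192, -120] -> [92, 192, 120] -> [90, 190, 118]
  [-29, 18, 20] -> [-38, 9, 11] -> [-152, 36, 44] -> [152, -36, -44] -> [150, -38, -46]
  [-20, -50, 40, -19] -> [-29, -59, 31, -28] -> [-116, -236, 124, -112] -> [116, 236, -124, 112] -> [114, 234, -126, 110]
  [20, 20, -4, -48, 10, -46, 13, -42, -45] -> [11, 11, -13, -57, 1, -55, 4, -51, -54] -> [44, 44, -52, -228, 4, -220, 16, -204, -216] -> [-44, -44, 52, 228, -4, 220, -16, 204, 216] -> [-46, -46, 50, 226, -6, 218, -18, 202, 214]
  [-18, -26, -15, -7, 24, -20, -4] -> [-27, -35, -24, -16, 15, -29, -13] -> [-108, -140, -96, -64, 60, -116, -52] -> [108, 140, 96, 64, -60, 116, 52] -> [106, 138, 94, 62, -62, 114, 50]
  [-25, -41, -15, 50] -> [-34, -50, -24, 41] -> [-136, -200, -96, 164] -> [136, 200, 96, -164] -> [134, 198, 94, -166]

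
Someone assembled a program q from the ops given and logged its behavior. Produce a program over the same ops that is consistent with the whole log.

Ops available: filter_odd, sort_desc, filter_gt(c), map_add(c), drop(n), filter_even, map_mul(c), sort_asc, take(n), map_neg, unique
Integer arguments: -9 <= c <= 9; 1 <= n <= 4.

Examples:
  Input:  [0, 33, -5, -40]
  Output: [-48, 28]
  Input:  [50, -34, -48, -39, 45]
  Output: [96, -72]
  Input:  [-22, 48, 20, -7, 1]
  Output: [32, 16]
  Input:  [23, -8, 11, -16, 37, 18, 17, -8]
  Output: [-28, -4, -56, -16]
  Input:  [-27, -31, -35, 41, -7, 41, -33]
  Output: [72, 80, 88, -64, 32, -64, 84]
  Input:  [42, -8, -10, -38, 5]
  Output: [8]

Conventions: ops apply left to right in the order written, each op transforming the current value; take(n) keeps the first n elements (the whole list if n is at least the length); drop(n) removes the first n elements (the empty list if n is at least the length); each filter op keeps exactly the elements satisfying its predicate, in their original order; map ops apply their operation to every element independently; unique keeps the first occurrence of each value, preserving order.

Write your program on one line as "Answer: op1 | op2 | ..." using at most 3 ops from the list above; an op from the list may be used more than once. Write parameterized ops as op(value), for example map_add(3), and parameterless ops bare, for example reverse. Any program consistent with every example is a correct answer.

filter_odd | map_add(-9) | map_mul(-2)

Check, running the answer program on each example:
  [0, 33, -5, -40] -> [33, -5] -> [24, -14] -> [-48, 28]
  [50, -34, -48, -39, 45] -> [-39, 45] -> [-48, 36] -> [96, -72]
  [-22, 48, 20, -7, 1] -> [-7, 1] -> [-16, -8] -> [32, 16]
  [23, -8, 11, -16, 37, 18, 17, -8] -> [23, 11, 37, 17] -> [14, 2, 28, 8] -> [-28, -4, -56, -16]
  [-27, -31, -35, 41, -7, 41, -33] -> [-27, -31, -35, 41, -7, 41, -33] -> [-36, -40, -44, 32, -16, 32, -42] -> [72, 80, 88, -64, 32, -64, 84]
  [42, -8, -10, -38, 5] -> [5] -> [-4] -> [8]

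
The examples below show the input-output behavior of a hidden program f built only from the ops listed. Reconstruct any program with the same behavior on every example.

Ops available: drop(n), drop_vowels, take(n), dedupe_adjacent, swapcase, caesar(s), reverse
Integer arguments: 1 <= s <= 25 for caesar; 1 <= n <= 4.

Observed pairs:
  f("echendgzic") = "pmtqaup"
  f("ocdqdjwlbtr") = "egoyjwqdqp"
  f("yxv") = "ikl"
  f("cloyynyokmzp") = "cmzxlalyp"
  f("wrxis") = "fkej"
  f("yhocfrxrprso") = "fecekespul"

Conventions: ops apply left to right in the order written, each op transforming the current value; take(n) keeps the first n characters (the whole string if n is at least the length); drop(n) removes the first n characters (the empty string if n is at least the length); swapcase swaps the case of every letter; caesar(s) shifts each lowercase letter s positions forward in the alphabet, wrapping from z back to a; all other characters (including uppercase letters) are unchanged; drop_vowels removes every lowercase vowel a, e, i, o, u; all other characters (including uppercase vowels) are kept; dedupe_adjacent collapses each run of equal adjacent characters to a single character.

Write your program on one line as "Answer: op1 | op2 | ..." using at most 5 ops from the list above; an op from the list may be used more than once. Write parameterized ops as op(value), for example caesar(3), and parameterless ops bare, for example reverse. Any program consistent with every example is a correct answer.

reverse | dedupe_adjacent | drop_vowels | caesar(13)

Check, running the answer program on each example:
  "echendgzic" -> "cizgdnehce" -> "cizgdnehce" -> "czgdnhc" -> "pmtqaup"
  "ocdqdjwlbtr" -> "rtblwjdqdco" -> "rtblwjdqdco" -> "rtblwjdqdc" -> "egoyjwqdqp"
  "yxv" -> "vxy" -> "vxy" -> "vxy" -> "ikl"
  "cloyynyokmzp" -> "pzmkoynyyolc" -> "pzmkoynyolc" -> "pzmkynylc" -> "cmzxlalyp"
  "wrxis" -> "sixrw" -> "sixrw" -> "sxrw" -> "fkej"
  "yhocfrxrprso" -> "osrprxrfcohy" -> "osrprxrfcohy" -> "srprxrfchy" -> "fecekespul"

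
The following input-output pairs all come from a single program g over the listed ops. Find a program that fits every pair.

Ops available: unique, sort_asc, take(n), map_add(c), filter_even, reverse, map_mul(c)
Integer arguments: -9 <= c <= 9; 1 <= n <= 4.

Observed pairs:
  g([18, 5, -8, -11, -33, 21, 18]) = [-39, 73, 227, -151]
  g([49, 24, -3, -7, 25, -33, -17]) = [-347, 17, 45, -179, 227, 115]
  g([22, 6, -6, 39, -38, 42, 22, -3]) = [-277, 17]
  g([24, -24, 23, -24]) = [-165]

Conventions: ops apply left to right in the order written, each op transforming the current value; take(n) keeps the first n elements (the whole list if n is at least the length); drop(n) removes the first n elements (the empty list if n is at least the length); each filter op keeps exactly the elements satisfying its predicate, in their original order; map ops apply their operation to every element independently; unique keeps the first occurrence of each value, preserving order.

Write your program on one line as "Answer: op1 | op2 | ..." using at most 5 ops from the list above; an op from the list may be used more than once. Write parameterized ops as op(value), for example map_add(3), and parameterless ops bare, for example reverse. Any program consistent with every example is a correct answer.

map_mul(-7) | map_add(-4) | map_add(-9) | filter_even | map_add(9)

Check, running the answer program on each example:
  [18, 5, -8, -11, -33, 21, 18] -> [-126, -35, 56, 77, 231, -147, -126] -> [-130, -39, 52, 73, 227, -151, -130] -> [-139, -48, 43, 64, 218, -160, -139] -> [-48, 64, 218, -160] -> [-39, 73, 227, -151]
  [49, 24, -3, -7, 25, -33, -17] -> [-343, -168, 21, 49, -175, 231, 119] -> [-347, -172, 17, 45, -179, 227, 115] -> [-356, -181, 8, 36, -188, 218, 106] -> [-356, 8, 36, -188, 218, 106] -> [-347, 17, 45, -179, 227, 115]
  [22, 6, -6, 39, -38, 42, 22, -3] -> [-154, -42, 42, -273, 266, -294, -154, 21] -> [-158, -46, 38, -277, 262, -298, -158, 17] -> [-167, -55, 29, -286, 253, -307, -167, 8] -> [-286, 8] -> [-277, 17]
  [24, -24, 23, -24] -> [-168, 168, -161, 168] -> [-172, 164, -165, 164] -> [-181, 155, -174, 155] -> [-174] -> [-165]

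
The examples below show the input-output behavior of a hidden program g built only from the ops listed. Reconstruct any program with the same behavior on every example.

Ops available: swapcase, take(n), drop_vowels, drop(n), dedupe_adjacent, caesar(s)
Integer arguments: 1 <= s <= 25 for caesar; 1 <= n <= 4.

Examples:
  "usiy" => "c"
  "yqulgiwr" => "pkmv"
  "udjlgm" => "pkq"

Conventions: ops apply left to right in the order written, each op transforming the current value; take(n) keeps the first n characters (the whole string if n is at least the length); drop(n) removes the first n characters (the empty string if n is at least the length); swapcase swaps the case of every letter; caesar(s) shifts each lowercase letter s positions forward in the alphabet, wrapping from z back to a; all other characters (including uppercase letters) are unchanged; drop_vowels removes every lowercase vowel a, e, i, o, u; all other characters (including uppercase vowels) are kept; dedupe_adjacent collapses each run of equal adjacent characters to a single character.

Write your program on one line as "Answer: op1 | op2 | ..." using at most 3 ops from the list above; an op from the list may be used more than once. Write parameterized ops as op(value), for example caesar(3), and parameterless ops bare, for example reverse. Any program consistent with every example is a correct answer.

caesar(4) | drop(3) | drop_vowels

Check, running the answer program on each example:
  "usiy" -> "ywmc" -> "c" -> "c"
  "yqulgiwr" -> "cuypkmav" -> "pkmav" -> "pkmv"
  "udjlgm" -> "yhnpkq" -> "pkq" -> "pkq"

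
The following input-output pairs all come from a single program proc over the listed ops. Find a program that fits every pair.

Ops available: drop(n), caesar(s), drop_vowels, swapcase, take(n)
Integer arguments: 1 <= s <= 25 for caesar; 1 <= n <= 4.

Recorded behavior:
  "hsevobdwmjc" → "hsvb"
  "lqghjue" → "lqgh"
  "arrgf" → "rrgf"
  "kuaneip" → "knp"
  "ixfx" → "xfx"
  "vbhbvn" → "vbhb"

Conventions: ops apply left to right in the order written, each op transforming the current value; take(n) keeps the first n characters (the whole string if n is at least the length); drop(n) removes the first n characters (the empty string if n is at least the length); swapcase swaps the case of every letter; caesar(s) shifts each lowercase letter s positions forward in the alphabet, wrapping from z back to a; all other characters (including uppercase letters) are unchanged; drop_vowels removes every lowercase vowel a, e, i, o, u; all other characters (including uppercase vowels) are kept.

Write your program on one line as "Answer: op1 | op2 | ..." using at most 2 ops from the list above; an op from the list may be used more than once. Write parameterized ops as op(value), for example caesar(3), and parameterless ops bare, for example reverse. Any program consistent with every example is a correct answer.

drop_vowels | take(4)

Check, running the answer program on each example:
  "hsevobdwmjc" -> "hsvbdwmjc" -> "hsvb"
  "lqghjue" -> "lqghj" -> "lqgh"
  "arrgf" -> "rrgf" -> "rrgf"
  "kuaneip" -> "knp" -> "knp"
  "ixfx" -> "xfx" -> "xfx"
  "vbhbvn" -> "vbhbvn" -> "vbhb"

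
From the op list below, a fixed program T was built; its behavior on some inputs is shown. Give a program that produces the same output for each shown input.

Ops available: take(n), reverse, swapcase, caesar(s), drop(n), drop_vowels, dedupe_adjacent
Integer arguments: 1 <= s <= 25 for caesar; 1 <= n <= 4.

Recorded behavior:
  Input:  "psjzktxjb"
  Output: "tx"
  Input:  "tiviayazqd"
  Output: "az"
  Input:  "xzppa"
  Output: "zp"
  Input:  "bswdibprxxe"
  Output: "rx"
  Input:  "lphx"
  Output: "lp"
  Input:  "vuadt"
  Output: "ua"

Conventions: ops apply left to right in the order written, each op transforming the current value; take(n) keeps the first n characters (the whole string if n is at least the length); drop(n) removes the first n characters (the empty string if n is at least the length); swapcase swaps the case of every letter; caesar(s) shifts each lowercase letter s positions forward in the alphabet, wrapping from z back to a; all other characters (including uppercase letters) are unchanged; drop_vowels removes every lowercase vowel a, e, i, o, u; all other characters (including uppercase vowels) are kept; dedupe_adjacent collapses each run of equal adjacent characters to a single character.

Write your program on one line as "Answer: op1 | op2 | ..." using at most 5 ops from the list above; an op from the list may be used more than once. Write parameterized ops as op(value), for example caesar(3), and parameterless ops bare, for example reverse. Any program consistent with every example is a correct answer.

reverse | take(4) | drop(2) | reverse

Check, running the answer program on each example:
  "psjzktxjb" -> "bjxtkzjsp" -> "bjxt" -> "xt" -> "tx"
  "tiviayazqd" -> "dqzayaivit" -> "dqza" -> "za" -> "az"
  "xzppa" -> "appzx" -> "appz" -> "pz" -> "zp"
  "bswdibprxxe" -> "exxrpbidwsb" -> "exxr" -> "xr" -> "rx"
  "lphx" -> "xhpl" -> "xhpl" -> "pl" -> "lp"
  "vuadt" -> "tdauv" -> "tdau" -> "au" -> "ua"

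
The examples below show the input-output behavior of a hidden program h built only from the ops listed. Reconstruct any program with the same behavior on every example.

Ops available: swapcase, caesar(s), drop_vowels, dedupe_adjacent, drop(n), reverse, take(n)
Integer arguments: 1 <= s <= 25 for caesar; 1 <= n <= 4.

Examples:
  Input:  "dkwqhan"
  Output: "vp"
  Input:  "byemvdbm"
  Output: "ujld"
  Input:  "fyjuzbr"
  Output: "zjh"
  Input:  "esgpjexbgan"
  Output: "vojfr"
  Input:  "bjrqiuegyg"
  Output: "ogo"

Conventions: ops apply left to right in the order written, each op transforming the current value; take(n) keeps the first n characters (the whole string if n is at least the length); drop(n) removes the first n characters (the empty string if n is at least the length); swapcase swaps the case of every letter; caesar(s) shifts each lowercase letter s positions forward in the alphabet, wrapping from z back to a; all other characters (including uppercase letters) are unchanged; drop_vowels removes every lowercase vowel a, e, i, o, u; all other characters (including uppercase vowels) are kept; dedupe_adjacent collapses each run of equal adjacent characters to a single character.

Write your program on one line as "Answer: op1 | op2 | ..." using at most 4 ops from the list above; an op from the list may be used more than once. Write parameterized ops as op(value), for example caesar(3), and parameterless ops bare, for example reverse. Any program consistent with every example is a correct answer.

drop(4) | drop_vowels | caesar(8) | reverse

Check, running the answer program on each example:
  "dkwqhan" -> "han" -> "hn" -> "pv" -> "vp"
  "byemvdbm" -> "vdbm" -> "vdbm" -> "dlju" -> "ujld"
  "fyjuzbr" -> "zbr" -> "zbr" -> "hjz" -> "zjh"
  "esgpjexbgan" -> "jexbgan" -> "jxbgn" -> "rfjov" -> "vojfr"
  "bjrqiuegyg" -> "iuegyg" -> "gyg" -> "ogo" -> "ogo"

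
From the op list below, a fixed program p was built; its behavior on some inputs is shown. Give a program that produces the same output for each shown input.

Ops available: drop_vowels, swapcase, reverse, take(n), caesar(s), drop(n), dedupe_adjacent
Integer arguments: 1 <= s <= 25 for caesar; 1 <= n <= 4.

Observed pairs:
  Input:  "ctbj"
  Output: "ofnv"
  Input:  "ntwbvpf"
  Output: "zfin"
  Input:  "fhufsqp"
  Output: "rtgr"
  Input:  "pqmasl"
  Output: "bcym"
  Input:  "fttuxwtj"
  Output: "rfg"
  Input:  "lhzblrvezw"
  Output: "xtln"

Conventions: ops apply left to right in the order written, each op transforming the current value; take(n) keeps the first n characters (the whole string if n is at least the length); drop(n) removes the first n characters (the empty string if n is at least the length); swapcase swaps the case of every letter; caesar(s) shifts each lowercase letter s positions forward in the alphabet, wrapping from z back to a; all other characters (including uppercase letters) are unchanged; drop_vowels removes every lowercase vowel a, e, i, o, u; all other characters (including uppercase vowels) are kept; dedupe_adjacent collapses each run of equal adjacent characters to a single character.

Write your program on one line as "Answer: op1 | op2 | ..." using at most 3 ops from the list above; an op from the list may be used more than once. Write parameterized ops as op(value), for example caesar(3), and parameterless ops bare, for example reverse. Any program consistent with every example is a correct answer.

take(4) | dedupe_adjacent | caesar(12)

Check, running the answer program on each example:
  "ctbj" -> "ctbj" -> "ctbj" -> "ofnv"
  "ntwbvpf" -> "ntwb" -> "ntwb" -> "zfin"
  "fhufsqp" -> "fhuf" -> "fhuf" -> "rtgr"
  "pqmasl" -> "pqma" -> "pqma" -> "bcym"
  "fttuxwtj" -> "fttu" -> "ftu" -> "rfg"
  "lhzblrvezw" -> "lhzb" -> "lhzb" -> "xtln"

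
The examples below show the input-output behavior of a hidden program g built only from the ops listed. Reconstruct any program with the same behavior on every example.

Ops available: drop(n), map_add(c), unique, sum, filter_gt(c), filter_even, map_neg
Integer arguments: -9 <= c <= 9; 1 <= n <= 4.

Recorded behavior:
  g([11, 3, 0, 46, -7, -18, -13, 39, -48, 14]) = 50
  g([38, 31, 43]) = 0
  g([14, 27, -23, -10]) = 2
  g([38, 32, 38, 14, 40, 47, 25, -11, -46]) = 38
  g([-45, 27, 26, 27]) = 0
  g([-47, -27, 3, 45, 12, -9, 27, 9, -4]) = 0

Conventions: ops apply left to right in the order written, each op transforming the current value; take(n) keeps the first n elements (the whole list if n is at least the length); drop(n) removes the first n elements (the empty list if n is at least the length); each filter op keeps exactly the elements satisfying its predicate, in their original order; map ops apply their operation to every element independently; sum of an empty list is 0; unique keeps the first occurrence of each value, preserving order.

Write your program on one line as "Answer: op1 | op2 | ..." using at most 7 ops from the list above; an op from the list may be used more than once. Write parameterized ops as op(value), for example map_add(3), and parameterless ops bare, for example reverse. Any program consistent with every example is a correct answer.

filter_even | drop(1) | map_add(8) | map_neg | filter_gt(-2) | sum

Check, running the answer program on each example:
  [11, 3, 0, 46, -7, -18, -13, 39, -48, 14] -> [0, 46, -18, -48, 14] -> [46, -18, -48, 14] -> [54, -10, -40, 22] -> [-54, 10, 40, -22] -> [10, 40] -> 50
  [38, 31, 43] -> [38] -> [] -> [] -> [] -> [] -> 0
  [14, 27, -23, -10] -> [14, -10] -> [-10] -> [-2] -> [2] -> [2] -> 2
  [38, 32, 38, 14, 40, 47, 25, -11, -46] -> [38, 32, 38, 14, 40, -46] -> [32, 38, 14, 40, -46] -> [40, 46, 22, 48, -38] -> [-40, -46, -22, -48, 38] -> [38] -> 38
  [-45, 27, 26, 27] -> [26] -> [] -> [] -> [] -> [] -> 0
  [-47, -27, 3, 45, 12, -9, 27, 9, -4] -> [12, -4] -> [-4] -> [4] -> [-4] -> [] -> 0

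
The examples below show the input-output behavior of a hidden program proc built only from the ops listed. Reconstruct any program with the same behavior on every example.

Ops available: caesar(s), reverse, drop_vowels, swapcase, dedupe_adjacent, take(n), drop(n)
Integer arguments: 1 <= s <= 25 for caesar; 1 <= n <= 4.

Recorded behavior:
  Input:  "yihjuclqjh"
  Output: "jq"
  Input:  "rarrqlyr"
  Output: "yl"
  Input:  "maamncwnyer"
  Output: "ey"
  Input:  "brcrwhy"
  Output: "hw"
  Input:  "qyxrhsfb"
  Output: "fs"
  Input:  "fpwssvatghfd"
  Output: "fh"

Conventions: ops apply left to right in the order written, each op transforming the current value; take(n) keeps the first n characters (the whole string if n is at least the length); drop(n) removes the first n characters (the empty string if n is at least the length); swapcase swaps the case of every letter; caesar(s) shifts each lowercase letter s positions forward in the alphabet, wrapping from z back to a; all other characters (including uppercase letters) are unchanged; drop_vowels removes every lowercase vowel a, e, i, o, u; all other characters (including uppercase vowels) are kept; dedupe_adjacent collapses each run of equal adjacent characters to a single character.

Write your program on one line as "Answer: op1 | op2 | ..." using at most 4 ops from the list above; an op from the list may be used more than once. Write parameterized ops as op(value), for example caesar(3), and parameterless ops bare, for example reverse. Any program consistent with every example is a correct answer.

dedupe_adjacent | reverse | drop(1) | take(2)

Check, running the answer program on each example:
  "yihjuclqjh" -> "yihjuclqjh" -> "hjqlcujhiy" -> "jqlcujhiy" -> "jq"
  "rarrqlyr" -> "rarqlyr" -> "rylqrar" -> "ylqrar" -> "yl"
  "maamncwnyer" -> "mamncwnyer" -> "reynwcnmam" -> "eynwcnmam" -> "ey"
  "brcrwhy" -> "brcrwhy" -> "yhwrcrb" -> "hwrcrb" -> "hw"
  "qyxrhsfb" -> "qyxrhsfb" -> "bfshrxyq" -> "fshrxyq" -> "fs"
  "fpwssvatghfd" -> "fpwsvatghfd" -> "dfhgtavswpf" -> "fhgtavswpf" -> "fh"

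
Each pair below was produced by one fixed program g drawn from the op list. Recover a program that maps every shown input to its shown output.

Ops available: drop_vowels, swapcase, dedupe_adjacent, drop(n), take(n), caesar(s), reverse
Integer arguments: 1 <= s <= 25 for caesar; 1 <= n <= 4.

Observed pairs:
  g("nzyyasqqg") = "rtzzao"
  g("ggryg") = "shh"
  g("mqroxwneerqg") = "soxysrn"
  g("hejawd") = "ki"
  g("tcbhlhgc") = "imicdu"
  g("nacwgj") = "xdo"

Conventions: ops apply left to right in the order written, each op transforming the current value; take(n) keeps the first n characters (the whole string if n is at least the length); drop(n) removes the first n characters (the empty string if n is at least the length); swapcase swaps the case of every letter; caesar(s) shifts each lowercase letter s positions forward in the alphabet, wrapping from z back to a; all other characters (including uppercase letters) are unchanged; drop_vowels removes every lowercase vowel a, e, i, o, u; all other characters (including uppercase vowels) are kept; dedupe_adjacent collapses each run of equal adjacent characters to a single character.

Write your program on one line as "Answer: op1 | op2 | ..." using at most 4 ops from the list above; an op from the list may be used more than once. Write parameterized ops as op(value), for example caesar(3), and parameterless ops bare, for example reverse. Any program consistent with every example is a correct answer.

drop_vowels | reverse | drop(2) | caesar(1)

Check, running the answer program on each example:
  "nzyyasqqg" -> "nzyysqqg" -> "gqqsyyzn" -> "qsyyzn" -> "rtzzao"
  "ggryg" -> "ggryg" -> "gyrgg" -> "rgg" -> "shh"
  "mqroxwneerqg" -> "mqrxwnrqg" -> "gqrnwxrqm" -> "rnwxrqm" -> "soxysrn"
  "hejawd" -> "hjwd" -> "dwjh" -> "jh" -> "ki"
  "tcbhlhgc" -> "tcbhlhgc" -> "cghlhbct" -> "hlhbct" -> "imicdu"
  "nacwgj" -> "ncwgj" -> "jgwcn" -> "wcn" -> "xdo"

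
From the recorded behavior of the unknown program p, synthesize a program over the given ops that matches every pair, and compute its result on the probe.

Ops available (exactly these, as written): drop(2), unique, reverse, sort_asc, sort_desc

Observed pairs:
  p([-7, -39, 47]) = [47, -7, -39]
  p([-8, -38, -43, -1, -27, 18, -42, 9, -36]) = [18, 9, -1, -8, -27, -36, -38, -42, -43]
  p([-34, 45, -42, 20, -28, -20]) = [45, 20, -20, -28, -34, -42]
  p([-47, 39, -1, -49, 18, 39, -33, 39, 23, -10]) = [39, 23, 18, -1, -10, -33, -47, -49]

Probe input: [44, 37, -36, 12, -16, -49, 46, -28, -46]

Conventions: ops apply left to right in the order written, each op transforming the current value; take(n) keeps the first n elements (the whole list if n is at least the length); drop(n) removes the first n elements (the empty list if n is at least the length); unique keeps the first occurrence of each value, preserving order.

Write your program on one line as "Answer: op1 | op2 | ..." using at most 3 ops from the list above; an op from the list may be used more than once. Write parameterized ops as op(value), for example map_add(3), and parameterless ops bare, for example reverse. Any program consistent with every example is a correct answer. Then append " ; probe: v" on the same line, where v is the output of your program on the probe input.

sort_asc | unique | sort_desc ; probe: [46, 44, 37, 12, -16, -28, -36, -46, -49]

Check, running the answer program on each example:
  [-7, -39, 47] -> [-39, -7, 47] -> [-39, -7, 47] -> [47, -7, -39]
  [-8, -38, -43, -1, -27, 18, -42, 9, -36] -> [-43, -42, -38, -36, -27, -8, -1, 9, 18] -> [-43, -42, -38, -36, -27, -8, -1, 9, 18] -> [18, 9, -1, -8, -27, -36, -38, -42, -43]
  [-34, 45, -42, 20, -28, -20] -> [-42, -34, -28, -20, 20, 45] -> [-42, -34, -28, -20, 20, 45] -> [45, 20, -20, -28, -34, -42]
  [-47, 39, -1, -49, 18, 39, -33, 39, 23, -10] -> [-49, -47, -33, -10, -1, 18, 23, 39, 39, 39] -> [-49, -47, -33, -10, -1, 18, 23, 39] -> [39, 23, 18, -1, -10, -33, -47, -49]
  probe: [44, 37, -36, 12, -16, -49, 46, -28, -46] -> [-49, -46, -36, -28, -16, 12, 37, 44, 46] -> [-49, -46, -36, -28, -16, 12, 37, 44, 46] -> [46, 44, 37, 12, -16, -28, -36, -46, -49]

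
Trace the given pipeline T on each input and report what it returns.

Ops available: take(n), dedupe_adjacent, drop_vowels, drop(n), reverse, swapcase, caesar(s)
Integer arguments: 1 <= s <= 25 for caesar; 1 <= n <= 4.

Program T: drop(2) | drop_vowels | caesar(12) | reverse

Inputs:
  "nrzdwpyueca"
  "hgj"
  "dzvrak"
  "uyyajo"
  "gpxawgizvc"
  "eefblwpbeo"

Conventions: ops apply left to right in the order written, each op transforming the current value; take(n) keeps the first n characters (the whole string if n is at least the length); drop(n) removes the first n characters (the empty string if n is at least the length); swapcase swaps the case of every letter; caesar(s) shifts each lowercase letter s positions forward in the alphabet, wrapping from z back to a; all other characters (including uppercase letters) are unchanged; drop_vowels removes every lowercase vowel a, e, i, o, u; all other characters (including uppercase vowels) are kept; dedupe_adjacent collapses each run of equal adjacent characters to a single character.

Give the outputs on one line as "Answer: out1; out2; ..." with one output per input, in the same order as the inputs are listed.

"okbipl"; "v"; "wdh"; "vk"; "ohlsij"; "nbixnr"

Execution, op by op:
  "nrzdwpyueca" -> "zdwpyueca" -> "zdwpyc" -> "lpibko" -> "okbipl"
  "hgj" -> "j" -> "j" -> "v" -> "v"
  "dzvrak" -> "vrak" -> "vrk" -> "hdw" -> "wdh"
  "uyyajo" -> "yajo" -> "yj" -> "kv" -> "vk"
  "gpxawgizvc" -> "xawgizvc" -> "xwgzvc" -> "jislho" -> "ohlsij"
  "eefblwpbeo" -> "fblwpbeo" -> "fblwpb" -> "rnxibn" -> "nbixnr"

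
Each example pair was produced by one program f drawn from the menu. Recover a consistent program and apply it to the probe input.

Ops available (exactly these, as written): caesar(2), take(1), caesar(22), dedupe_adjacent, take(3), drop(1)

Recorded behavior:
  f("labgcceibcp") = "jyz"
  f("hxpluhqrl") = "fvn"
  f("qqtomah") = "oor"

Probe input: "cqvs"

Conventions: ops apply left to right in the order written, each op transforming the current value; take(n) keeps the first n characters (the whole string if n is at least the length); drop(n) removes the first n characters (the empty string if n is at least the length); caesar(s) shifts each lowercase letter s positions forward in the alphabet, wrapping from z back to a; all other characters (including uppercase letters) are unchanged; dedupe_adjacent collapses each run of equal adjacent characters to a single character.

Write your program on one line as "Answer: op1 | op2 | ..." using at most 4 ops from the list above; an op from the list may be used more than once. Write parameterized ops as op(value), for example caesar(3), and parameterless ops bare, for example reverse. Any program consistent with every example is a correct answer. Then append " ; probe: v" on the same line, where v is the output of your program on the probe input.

caesar(22) | caesar(2) | take(3) ; probe: "aot"

Check, running the answer program on each example:
  "labgcceibcp" -> "hwxcyyaexyl" -> "jyzeaacgzan" -> "jyz"
  "hxpluhqrl" -> "dtlhqdmnh" -> "fvnjsfopj" -> "fvn"
  "qqtomah" -> "mmpkiwd" -> "oormkyf" -> "oor"
  probe: "cqvs" -> "ymro" -> "aotq" -> "aot"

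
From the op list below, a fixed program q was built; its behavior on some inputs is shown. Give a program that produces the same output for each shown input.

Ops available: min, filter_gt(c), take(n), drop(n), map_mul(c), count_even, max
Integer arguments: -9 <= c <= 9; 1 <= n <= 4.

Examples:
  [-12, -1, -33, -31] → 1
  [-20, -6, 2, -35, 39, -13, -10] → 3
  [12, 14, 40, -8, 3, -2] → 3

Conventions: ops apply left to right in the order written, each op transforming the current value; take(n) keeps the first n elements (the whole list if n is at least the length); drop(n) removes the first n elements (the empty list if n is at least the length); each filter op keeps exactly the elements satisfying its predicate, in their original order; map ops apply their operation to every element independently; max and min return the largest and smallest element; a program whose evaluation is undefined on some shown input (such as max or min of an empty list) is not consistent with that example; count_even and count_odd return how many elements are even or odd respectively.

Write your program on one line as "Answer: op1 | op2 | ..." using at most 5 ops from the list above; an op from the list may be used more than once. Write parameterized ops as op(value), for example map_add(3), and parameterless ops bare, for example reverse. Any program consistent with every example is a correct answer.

take(4) | map_mul(7) | map_mul(-9) | take(3) | count_even

Check, running the answer program on each example:
  [-12, -1, -33, -31] -> [-12, -1, -33, -31] -> [-84, -7, -231, -217] -> [756, 63, 2079, 1953] -> [756, 63, 2079] -> 1
  [-20, -6, 2, -35, 39, -13, -10] -> [-20, -6, 2, -35] -> [-140, -42, 14, -245] -> [1260, 378, -126, 2205] -> [1260, 378, -126] -> 3
  [12, 14, 40, -8, 3, -2] -> [12, 14, 40, -8] -> [84, 98, 280, -56] -> [-756, -882, -2520, 504] -> [-756, -882, -2520] -> 3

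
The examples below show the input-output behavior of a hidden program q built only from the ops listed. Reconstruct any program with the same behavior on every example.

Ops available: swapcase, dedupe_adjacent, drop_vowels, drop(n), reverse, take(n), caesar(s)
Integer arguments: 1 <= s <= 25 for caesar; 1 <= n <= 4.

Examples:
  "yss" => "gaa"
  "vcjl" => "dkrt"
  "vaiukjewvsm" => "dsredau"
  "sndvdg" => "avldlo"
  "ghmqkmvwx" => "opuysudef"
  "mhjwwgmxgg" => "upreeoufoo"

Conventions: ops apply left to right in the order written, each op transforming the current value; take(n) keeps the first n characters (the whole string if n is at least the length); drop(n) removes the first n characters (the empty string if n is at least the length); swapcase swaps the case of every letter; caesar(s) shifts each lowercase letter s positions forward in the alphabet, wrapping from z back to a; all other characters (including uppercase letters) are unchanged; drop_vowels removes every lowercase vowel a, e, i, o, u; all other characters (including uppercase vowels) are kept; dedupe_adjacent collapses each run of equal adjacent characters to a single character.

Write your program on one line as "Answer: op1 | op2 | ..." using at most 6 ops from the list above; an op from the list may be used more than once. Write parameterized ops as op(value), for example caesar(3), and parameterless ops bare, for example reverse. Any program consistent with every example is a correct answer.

reverse | drop_vowels | reverse | caesar(20) | caesar(14)

Check, running the answer program on each example:
  "yss" -> "ssy" -> "ssy" -> "yss" -> "smm" -> "gaa"
  "vcjl" -> "ljcv" -> "ljcv" -> "vcjl" -> "pwdf" -> "dkrt"
  "vaiukjewvsm" -> "msvwejkuiav" -> "msvwjkv" -> "vkjwvsm" -> "pedqpmg" -> "dsredau"
  "sndvdg" -> "gdvdns" -> "gdvdns" -> "sndvdg" -> "mhxpxa" -> "avldlo"
  "ghmqkmvwx" -> "xwvmkqmhg" -> "xwvmkqmhg" -> "ghmqkmvwx" -> "abgkegpqr" -> "opuysudef"
  "mhjwwgmxgg" -> "ggxmgwwjhm" -> "ggxmgwwjhm" -> "mhjwwgmxgg" -> "gbdqqagraa" -> "upreeoufoo"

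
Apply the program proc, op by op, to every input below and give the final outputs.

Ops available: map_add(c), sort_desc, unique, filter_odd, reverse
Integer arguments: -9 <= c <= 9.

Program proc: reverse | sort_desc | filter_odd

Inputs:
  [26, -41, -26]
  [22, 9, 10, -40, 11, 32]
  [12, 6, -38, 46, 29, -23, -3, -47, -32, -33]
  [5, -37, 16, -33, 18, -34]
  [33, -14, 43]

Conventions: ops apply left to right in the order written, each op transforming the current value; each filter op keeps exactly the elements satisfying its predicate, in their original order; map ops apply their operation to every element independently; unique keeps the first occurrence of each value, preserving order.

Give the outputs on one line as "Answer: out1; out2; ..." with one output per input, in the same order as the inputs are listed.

Execution, op by op:
  [26, -41, -26] -> [-26, -41, 26] -> [26, -26, -41] -> [-41]
  [22, 9, 10, -40, 11, 32] -> [32, 11, -40, 10, 9, 22] -> [32, 22, 11, 10, 9, -40] -> [11, 9]
  [12, 6, -38, 46, 29, -23, -3, -47, -32, -33] -> [-33, -32, -47, -3, -23, 29, 46, -38, 6, 12] -> [46, 29, 12, 6, -3, -23, -32, -33, -38, -47] -> [29, -3, -23, -33, -47]
  [5, -37, 16, -33, 18, -34] -> [-34, 18, -33, 16, -37, 5] -> [18, 16, 5, -33, -34, -37] -> [5, -33, -37]
  [33, -14, 43] -> [43, -14, 33] -> [43, 33, -14] -> [43, 33]

[-41]; [11, 9]; [29, -3, -23, -33, -47]; [5, -33, -37]; [43, 33]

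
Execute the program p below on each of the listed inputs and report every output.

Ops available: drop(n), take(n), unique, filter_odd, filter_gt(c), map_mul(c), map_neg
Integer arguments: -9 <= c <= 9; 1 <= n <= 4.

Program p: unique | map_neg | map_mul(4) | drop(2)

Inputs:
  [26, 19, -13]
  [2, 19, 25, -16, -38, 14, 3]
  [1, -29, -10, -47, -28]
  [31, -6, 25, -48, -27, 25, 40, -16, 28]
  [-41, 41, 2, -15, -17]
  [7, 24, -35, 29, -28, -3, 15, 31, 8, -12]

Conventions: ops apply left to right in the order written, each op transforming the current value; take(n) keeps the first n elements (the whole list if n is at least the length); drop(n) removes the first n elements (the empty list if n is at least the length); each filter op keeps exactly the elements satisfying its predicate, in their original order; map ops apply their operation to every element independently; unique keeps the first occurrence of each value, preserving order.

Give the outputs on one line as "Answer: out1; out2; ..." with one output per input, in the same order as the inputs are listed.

[52]; [-100, 64, 152, -56, -12]; [40, 188, 112]; [-100, 192, 108, -160, 64, -112]; [-8, 60, 68]; [140, -116, 112, 12, -60, -124, -32, 48]

Execution, op by op:
  [26, 19, -13] -> [26, 19, -13] -> [-26, -19, 13] -> [-104, -76, 52] -> [52]
  [2, 19, 25, -16, -38, 14, 3] -> [2, 19, 25, -16, -38, 14, 3] -> [-2, -19, -25, 16, 38, -14, -3] -> [-8, -76, -100, 64, 152, -56, -12] -> [-100, 64, 152, -56, -12]
  [1, -29, -10, -47, -28] -> [1, -29, -10, -47, -28] -> [-1, 29, 10, 47, 28] -> [-4, 116, 40, 188, 112] -> [40, 188, 112]
  [31, -6, 25, -48, -27, 25, 40, -16, 28] -> [31, -6, 25, -48, -27, 40, -16, 28] -> [-31, 6, -25, 48, 27, -40, 16, -28] -> [-124, 24, -100, 192, 108, -160, 64, -112] -> [-100, 192, 108, -160, 64, -112]
  [-41, 41, 2, -15, -17] -> [-41, 41, 2, -15, -17] -> [41, -41, -2, 15, 17] -> [164, -164, -8, 60, 68] -> [-8, 60, 68]
  [7, 24, -35, 29, -28, -3, 15, 31, 8, -12] -> [7, 24, -35, 29, -28, -3, 15, 31, 8, -12] -> [-7, -24, 35, -29, 28, 3, -15, -31, -8, 12] -> [-28, -96, 140, -116, 112, 12, -60, -124, -32, 48] -> [140, -116, 112, 12, -60, -124, -32, 48]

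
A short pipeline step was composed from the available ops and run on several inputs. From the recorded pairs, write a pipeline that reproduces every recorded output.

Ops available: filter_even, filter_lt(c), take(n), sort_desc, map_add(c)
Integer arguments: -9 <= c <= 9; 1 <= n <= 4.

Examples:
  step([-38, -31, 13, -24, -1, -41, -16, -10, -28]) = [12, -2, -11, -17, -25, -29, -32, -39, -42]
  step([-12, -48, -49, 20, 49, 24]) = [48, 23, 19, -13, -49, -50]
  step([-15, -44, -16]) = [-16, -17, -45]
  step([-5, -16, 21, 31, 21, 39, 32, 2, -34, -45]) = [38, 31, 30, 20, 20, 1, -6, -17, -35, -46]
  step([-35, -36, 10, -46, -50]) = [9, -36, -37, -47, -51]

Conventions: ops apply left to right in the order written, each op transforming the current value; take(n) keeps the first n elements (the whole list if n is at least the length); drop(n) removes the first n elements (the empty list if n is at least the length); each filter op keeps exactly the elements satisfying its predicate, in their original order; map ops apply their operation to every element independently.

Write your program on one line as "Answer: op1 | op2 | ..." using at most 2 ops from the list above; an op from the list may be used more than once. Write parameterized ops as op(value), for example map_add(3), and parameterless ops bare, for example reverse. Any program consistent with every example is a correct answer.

sort_desc | map_add(-1)

Check, running the answer program on each example:
  [-38, -31, 13, -24, -1, -41, -16, -10, -28] -> [13, -1, -10, -16, -24, -28, -31, -38, -41] -> [12, -2, -11, -17, -25, -29, -32, -39, -42]
  [-12, -48, -49, 20, 49, 24] -> [49, 24, 20, -12, -48, -49] -> [48, 23, 19, -13, -49, -50]
  [-15, -44, -16] -> [-15, -16, -44] -> [-16, -17, -45]
  [-5, -16, 21, 31, 21, 39, 32, 2, -34, -45] -> [39, 32, 31, 21, 21, 2, -5, -16, -34, -45] -> [38, 31, 30, 20, 20, 1, -6, -17, -35, -46]
  [-35, -36, 10, -46, -50] -> [10, -35, -36, -46, -50] -> [9, -36, -37, -47, -51]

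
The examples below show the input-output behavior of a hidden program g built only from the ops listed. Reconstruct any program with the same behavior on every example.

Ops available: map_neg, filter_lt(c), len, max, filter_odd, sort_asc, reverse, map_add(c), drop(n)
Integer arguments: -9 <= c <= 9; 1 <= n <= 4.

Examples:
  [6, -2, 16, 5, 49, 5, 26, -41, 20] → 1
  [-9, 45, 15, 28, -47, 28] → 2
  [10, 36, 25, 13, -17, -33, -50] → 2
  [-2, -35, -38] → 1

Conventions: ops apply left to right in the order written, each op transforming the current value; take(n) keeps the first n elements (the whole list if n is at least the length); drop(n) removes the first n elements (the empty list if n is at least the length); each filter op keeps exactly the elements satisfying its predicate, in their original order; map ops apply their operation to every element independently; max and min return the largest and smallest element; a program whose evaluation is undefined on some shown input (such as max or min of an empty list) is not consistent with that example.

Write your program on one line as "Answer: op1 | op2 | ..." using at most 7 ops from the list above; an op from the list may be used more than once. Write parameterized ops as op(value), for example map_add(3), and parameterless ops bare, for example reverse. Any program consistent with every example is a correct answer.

sort_asc | filter_odd | filter_lt(-6) | map_neg | sort_asc | len

Check, running the answer program on each example:
  [6, -2, 16, 5, 49, 5, 26, -41, 20] -> [-41, -2, 5, 5, 6, 16, 20, 26, 49] -> [-41, 5, 5, 49] -> [-41] -> [41] -> [41] -> 1
  [-9, 45, 15, 28, -47, 28] -> [-47, -9, 15, 28, 28, 45] -> [-47, -9, 15, 45] -> [-47, -9] -> [47, 9] -> [9, 47] -> 2
  [10, 36, 25, 13, -17, -33, -50] -> [-50, -33, -17, 10, 13, 25, 36] -> [-33, -17, 13, 25] -> [-33, -17] -> [33, 17] -> [17, 33] -> 2
  [-2, -35, -38] -> [-38, -35, -2] -> [-35] -> [-35] -> [35] -> [35] -> 1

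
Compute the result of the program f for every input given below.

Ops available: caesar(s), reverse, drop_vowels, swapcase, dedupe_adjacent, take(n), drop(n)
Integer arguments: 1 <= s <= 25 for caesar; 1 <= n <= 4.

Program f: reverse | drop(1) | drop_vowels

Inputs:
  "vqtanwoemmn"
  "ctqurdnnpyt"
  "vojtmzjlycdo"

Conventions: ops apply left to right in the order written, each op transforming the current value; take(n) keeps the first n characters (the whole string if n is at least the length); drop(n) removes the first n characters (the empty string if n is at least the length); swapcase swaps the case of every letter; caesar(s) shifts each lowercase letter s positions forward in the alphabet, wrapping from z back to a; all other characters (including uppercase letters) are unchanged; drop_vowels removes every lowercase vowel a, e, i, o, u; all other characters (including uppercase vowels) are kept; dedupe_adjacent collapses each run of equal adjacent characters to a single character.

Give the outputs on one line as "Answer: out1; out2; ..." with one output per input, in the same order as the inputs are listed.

Execution, op by op:
  "vqtanwoemmn" -> "nmmeownatqv" -> "mmeownatqv" -> "mmwntqv"
  "ctqurdnnpyt" -> "typnndruqtc" -> "ypnndruqtc" -> "ypnndrqtc"
  "vojtmzjlycdo" -> "odcyljzmtjov" -> "dcyljzmtjov" -> "dcyljzmtjv"

"mmwntqv"; "ypnndrqtc"; "dcyljzmtjv"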